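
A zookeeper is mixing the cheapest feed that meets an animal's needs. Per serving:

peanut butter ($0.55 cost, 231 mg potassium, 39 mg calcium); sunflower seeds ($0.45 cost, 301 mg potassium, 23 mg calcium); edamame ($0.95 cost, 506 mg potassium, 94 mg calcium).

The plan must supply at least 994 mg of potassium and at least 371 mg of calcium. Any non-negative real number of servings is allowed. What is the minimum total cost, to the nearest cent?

$3.75

peanut butter only: max(994/231, 371/39) = 9.513 servings → $5.23.
sunflower seeds only: max(994/301, 371/23) = 16.13 servings → $7.26.
edamame only: max(994/506, 371/94) = 3.947 servings → $3.75.
peanut butter + sunflower seeds with both targets exact would need a negative amount; discard.
peanut butter + edamame: intersection lies outside the first quadrant.
sunflower seeds + edamame: intersection lies outside the first quadrant.
So the least-cost plan costs $3.75.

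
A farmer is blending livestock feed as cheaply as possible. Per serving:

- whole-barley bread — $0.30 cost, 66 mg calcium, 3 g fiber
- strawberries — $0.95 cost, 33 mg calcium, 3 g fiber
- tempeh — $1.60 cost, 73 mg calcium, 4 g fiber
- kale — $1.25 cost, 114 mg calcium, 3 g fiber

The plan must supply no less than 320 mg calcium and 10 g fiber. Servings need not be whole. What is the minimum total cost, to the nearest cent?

Minimising a linear cost over {calcium ≥ 320, fiber ≥ 10, servings ≥ 0} — the optimum is at a vertex, using one or two foods.
whole-barley bread only: max(320/66, 10/3) = 4.848 servings → $1.45.
strawberries only: max(320/33, 10/3) = 9.697 servings → $9.21.
tempeh only: max(320/73, 10/4) = 4.384 servings → $7.01.
kale only: max(320/114, 10/3) = 3.333 servings → $4.17.
whole-barley bread + strawberries: intersection lies outside the first quadrant.
whole-barley bread + tempeh: the both-tight solution has a negative serving — not a feasible corner.
whole-barley bread + kale with both tight: 1.25 servings and 2.083 servings → $2.98.
strawberries + tempeh: the both-tight solution has a negative serving — not a feasible corner.
strawberries + kale with both tight: 0.7407 servings and 2.593 servings → $3.94.
tempeh + kale with both tight: 0.7595 servings and 2.321 servings → $4.12.
So the least-cost plan costs $1.45.

$1.45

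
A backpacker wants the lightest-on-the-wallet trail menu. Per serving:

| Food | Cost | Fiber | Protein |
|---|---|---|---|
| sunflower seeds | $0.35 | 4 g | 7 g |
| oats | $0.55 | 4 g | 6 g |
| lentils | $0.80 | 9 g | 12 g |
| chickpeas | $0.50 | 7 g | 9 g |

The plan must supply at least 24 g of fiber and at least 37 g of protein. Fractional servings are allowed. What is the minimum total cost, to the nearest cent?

$1.93

Two binding constraints pin down two serving amounts, so the optimal mix uses at most two foods. The candidates are each food alone (scaled to the tighter of fiber/protein) and each pair with both constraints tight.
sunflower seeds only: max(24/4, 37/7) = 6 servings → $2.10.
oats only: max(24/4, 37/6) = 6.167 servings → $3.39.
lentils only: max(24/9, 37/12) = 3.083 servings → $2.47.
chickpeas only: max(24/7, 37/9) = 4.111 servings → $2.06.
sunflower seeds + oats with both tight: 1 serving and 5 servings → $3.10.
sunflower seeds + lentils with both tight: 3 servings and 1.333 servings → $2.12.
sunflower seeds + chickpeas with both tight: 3.308 servings and 1.538 servings → $1.93.
oats + lentils with both targets exact would need a negative amount; discard.
oats + chickpeas: the both-tight solution has a negative serving — not a feasible corner.
lentils + chickpeas: intersection lies outside the first quadrant.
Cheapest feasible corner: $1.93.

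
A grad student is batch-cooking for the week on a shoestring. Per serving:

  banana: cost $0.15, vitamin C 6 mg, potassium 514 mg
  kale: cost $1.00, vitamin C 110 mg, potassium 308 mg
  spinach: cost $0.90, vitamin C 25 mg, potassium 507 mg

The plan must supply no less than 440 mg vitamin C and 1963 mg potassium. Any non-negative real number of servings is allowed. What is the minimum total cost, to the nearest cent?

Minimising a linear cost over {vitamin C ≥ 440, potassium ≥ 1963, servings ≥ 0} — the optimum is at a vertex, using one or two foods.
banana only: max(440/6, 1963/514) = 73.33 servings → $11.00.
kale only: max(440/110, 1963/308) = 6.373 servings → $6.37.
spinach only: max(440/25, 1963/507) = 17.6 servings → $15.84.
banana + kale with both tight: 1.47 servings and 3.92 servings → $4.14.
banana + spinach: intersection lies outside the first quadrant.
kale + spinach with both tight: 3.62 servings and 1.673 servings → $5.13.
Cheapest feasible corner: $4.14.

$4.14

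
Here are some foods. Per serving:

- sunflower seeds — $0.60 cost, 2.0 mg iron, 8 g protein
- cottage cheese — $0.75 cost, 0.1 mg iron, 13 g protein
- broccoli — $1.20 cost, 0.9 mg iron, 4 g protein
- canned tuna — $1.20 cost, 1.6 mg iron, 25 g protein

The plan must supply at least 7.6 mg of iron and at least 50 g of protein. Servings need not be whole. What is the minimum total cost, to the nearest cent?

$3.04

Compare the cost at each extreme point of the feasible region.
sunflower seeds only: max(7.6/2.0, 50/8) = 6.25 servings → $3.75.
cottage cheese only: max(7.6/0.1, 50/13) = 76 servings → $57.00.
broccoli only: max(7.6/0.9, 50/4) = 12.5 servings → $15.00.
canned tuna only: max(7.6/1.6, 50/25) = 4.75 servings → $5.70.
sunflower seeds + cottage cheese with both tight: 3.722 servings and 1.556 servings → $3.40.
sunflower seeds + broccoli: intersection lies outside the first quadrant.
sunflower seeds + canned tuna with both tight: 2.957 servings and 1.054 servings → $3.04.
cottage cheese + broccoli with both tight: 1.292 servings and 8.301 servings → $10.93.
cottage cheese + canned tuna: intersection lies outside the first quadrant.
broccoli + canned tuna with both tight: 6.832 servings and 0.9068 servings → $9.29.
The minimum over all feasible corners is $3.04.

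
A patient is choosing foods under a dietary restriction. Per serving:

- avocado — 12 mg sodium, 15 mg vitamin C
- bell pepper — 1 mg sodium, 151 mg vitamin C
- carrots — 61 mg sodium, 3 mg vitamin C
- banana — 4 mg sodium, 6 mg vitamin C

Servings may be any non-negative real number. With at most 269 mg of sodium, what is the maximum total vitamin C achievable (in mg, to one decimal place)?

Vitamin C per mg sodium: bell pepper 151, banana 1.5, avocado 1.25, carrots 0.04918.
With no serving limits, spend the whole sodium allowance on bell pepper: 269 mg / 1 mg × 151 mg = 40619.0 mg.

40619.0 mg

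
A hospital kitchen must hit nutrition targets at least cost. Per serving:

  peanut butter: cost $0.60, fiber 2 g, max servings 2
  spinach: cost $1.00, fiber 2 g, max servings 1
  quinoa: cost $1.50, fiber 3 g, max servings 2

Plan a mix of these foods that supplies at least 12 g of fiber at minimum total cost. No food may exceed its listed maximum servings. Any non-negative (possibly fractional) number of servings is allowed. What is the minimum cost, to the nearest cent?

Cost per g of fiber: peanut butter $0.3000, spinach $0.5000, quinoa $0.5000.
Take 2 servings of peanut butter: +4.0 g fiber for $1.20 (total $1.20, still need 8.0 g).
Take 1 serving of spinach: +2.0 g fiber for $1.00 (total $2.20, still need 6.0 g).
Take 2 servings of quinoa: +6.0 g fiber for $3.00 (total $5.20, still need 0.0 g).
Filling from the cheapest source first is optimal under one linear minimum: $5.20.

$5.20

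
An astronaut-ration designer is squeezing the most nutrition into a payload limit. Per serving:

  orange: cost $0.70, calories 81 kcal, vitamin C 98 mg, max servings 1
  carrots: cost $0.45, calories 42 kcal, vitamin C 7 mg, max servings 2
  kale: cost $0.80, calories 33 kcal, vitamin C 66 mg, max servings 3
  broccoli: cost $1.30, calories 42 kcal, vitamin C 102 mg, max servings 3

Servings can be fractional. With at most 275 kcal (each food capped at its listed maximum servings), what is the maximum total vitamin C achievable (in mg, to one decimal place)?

564.5 mg

Vitamin C per kcal: broccoli 2.429, kale 2, orange 1.21, carrots 0.1667.
Take 3 servings of broccoli: uses 126 kcal, +306.0 mg vitamin C (running total 306.0 mg).
Take 3 servings of kale: uses 99 kcal, +198.0 mg vitamin C (running total 504.0 mg).
Take 0.6173 servings of orange: uses 50 kcal, +60.5 mg vitamin C (running total 564.5 mg).
Greedy by best ratio exhausts the calories allowance optimally: 564.5 mg.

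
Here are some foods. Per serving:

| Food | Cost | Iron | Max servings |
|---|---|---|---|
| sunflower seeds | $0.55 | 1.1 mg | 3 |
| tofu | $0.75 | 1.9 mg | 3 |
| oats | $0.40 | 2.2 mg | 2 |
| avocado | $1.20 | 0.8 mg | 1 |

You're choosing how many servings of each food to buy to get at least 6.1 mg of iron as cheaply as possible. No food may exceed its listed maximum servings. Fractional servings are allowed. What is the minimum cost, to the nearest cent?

Cost per mg of iron: oats $0.1818, tofu $0.3947, sunflower seeds $0.5000, avocado $1.5000.
Take 2 servings of oats: +4.4 mg iron for $0.80 (total $0.80, still need 1.7 mg).
Take 0.8947 servings of tofu: +1.7 mg iron for $0.67 (total $1.47, still need 0.0 mg).
Filling from the cheapest source first is optimal under one linear minimum: $1.47.

$1.47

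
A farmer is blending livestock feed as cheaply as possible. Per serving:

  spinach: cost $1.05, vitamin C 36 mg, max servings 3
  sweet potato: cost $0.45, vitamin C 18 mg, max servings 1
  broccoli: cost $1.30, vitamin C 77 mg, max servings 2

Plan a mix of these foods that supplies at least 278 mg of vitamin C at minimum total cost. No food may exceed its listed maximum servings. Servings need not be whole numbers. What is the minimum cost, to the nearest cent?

Cost per mg of vitamin C: broccoli $0.0169, sweet potato $0.0250, spinach $0.0292.
Take 2 servings of broccoli: +154.0 mg vitamin C for $2.60 (total $2.60, still need 124.0 mg).
Take 1 serving of sweet potato: +18.0 mg vitamin C for $0.45 (total $3.05, still need 106.0 mg).
Take 2.944 servings of spinach: +106.0 mg vitamin C for $3.09 (total $6.14, still need 0.0 mg).
Greedy by cheapest-per-mg is optimal for a single linear constraint, so the minimum cost is $6.14.

$6.14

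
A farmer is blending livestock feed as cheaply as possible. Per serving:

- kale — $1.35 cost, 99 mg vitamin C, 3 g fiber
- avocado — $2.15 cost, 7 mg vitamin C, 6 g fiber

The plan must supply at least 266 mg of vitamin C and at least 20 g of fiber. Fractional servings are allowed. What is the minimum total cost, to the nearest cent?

$7.87

The cheapest plan sits at a corner of the feasible region — with two constraints it uses at most two foods.
kale only: max(266/99, 20/3) = 6.667 servings → $9.00.
avocado only: max(266/7, 20/6) = 38 servings → $81.70.
kale + avocado with both tight: 2.541 servings and 2.063 servings → $7.87.
So the least-cost plan costs $7.87.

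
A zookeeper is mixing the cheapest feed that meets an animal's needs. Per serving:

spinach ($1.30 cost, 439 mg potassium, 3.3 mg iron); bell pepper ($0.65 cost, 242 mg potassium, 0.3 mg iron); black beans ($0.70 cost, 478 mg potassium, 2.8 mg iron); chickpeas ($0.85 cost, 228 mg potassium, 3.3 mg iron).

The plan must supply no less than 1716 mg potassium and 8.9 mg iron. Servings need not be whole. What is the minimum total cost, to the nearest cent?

Minimising a linear cost over {potassium ≥ 1716, iron ≥ 8.9, servings ≥ 0} — the optimum is at a vertex, using one or two foods.
spinach only: max(1716/439, 8.9/3.3) = 3.909 servings → $5.08.
bell pepper only: max(1716/242, 8.9/0.3) = 29.67 servings → $19.28.
black beans only: max(1716/478, 8.9/2.8) = 3.59 servings → $2.51.
chickpeas only: max(1716/228, 8.9/3.3) = 7.526 servings → $6.40.
spinach + bell pepper with both tight: 2.458 servings and 2.633 servings → $4.91.
spinach + black beans with both targets exact would need a negative amount; discard.
spinach + chickpeas: intersection lies outside the first quadrant.
bell pepper + black beans with both tight: 1.031 servings and 3.068 servings → $2.82.
bell pepper + chickpeas with both tight: 4.976 servings and 2.245 servings → $5.14.
black beans + chickpeas with both targets exact would need a negative amount; discard.
Cheapest feasible corner: $2.51.

$2.51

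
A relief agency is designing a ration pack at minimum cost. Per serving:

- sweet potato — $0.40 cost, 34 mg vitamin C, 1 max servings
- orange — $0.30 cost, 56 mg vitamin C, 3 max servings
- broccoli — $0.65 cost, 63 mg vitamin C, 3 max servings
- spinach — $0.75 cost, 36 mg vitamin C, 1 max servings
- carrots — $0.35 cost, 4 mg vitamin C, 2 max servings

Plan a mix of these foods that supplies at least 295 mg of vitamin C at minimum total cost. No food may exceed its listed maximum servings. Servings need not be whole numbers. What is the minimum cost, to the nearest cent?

$2.21

Cost per mg of vitamin C: orange $0.0054, broccoli $0.0103, sweet potato $0.0118, spinach $0.0208, carrots $0.0875.
Take 3 servings of orange: +168.0 mg vitamin C for $0.90 (total $0.90, still need 127.0 mg).
Take 2.016 servings of broccoli: +127.0 mg vitamin C for $1.31 (total $2.21, still need 0.0 mg).
Filling from the cheapest source first is optimal under one linear minimum: $2.21.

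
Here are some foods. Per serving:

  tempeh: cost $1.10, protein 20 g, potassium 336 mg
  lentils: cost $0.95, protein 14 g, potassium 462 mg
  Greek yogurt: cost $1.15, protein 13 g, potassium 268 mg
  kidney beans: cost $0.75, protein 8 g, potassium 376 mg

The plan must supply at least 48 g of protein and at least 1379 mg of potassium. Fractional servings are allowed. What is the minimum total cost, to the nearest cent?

$3.09

At the optimum either one food covers both requirements or two foods hit both targets exactly; no other combination can be cheaper.
tempeh only: max(48/20, 1379/336) = 4.104 servings → $4.51.
lentils only: max(48/14, 1379/462) = 3.429 servings → $3.26.
Greek yogurt only: max(48/13, 1379/268) = 5.146 servings → $5.92.
kidney beans only: max(48/8, 1379/376) = 6 servings → $4.50.
tempeh + lentils with both tight: 0.6327 servings and 2.525 servings → $3.09.
tempeh + Greek yogurt: the both-tight solution has a negative serving — not a feasible corner.
tempeh + kidney beans with both tight: 1.452 servings and 2.37 servings → $3.37.
lentils + Greek yogurt with both tight: 2.246 servings and 1.273 servings → $3.60.
lentils + kidney beans with both targets exact would need a negative amount; discard.
Greek yogurt + kidney beans with both tight: 2.557 servings and 1.845 servings → $4.32.
The minimum over all feasible corners is $3.09.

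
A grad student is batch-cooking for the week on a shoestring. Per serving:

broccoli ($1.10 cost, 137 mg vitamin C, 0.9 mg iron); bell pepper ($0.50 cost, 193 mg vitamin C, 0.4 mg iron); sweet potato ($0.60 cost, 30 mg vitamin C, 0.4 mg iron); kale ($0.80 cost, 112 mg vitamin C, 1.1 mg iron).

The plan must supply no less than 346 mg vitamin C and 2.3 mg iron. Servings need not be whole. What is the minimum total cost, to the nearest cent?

Minimising a linear cost over {vitamin C ≥ 346, iron ≥ 2.3, servings ≥ 0} — the optimum is at a vertex, using one or two foods.
broccoli only: max(346/137, 2.3/0.9) = 2.556 servings → $2.81.
bell pepper only: max(346/193, 2.3/0.4) = 5.75 servings → $2.88.
sweet potato only: max(346/30, 2.3/0.4) = 11.53 servings → $6.92.
kale only: max(346/112, 2.3/1.1) = 3.089 servings → $2.47.
broccoli + bell pepper: the both-tight solution has a negative serving — not a feasible corner.
broccoli + sweet potato with both tight: 2.496 servings and 0.1331 servings → $2.83.
broccoli + kale with both tight: 2.465 servings and 0.07415 servings → $2.77.
bell pepper + sweet potato with both tight: 1.064 servings and 4.686 servings → $3.34.
bell pepper + kale with both tight: 0.7343 servings and 1.824 servings → $1.83.
sweet potato + kale: intersection lies outside the first quadrant.
Cheapest feasible corner: $1.83.

$1.83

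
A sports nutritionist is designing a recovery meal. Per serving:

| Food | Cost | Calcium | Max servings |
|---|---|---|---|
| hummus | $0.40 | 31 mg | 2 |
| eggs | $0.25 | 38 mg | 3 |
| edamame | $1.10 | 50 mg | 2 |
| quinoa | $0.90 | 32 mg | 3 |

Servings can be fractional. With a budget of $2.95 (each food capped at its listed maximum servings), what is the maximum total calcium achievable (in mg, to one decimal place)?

Calcium per dollar: eggs 152, hummus 77.5, edamame 45.45, quinoa 35.56.
Take 3 servings of eggs: spends $0.75, +114.0 mg calcium (running total 114.0 mg).
Take 2 servings of hummus: spends $0.80, +62.0 mg calcium (running total 176.0 mg).
Take 1.273 servings of edamame: spends $1.40, +63.6 mg calcium (running total 239.6 mg).
Greedy by best ratio exhausts the cost allowance optimally: 239.6 mg.

239.6 mg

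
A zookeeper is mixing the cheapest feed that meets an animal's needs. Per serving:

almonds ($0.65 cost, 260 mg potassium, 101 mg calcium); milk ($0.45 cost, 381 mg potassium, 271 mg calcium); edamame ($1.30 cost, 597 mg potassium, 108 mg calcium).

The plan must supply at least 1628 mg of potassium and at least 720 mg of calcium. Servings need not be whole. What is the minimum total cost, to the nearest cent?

$1.92

Two binding constraints pin down two serving amounts, so the optimal mix uses at most two foods. The candidates are each food alone (scaled to the tighter of potassium/calcium) and each pair with both constraints tight.
almonds only: max(1628/260, 720/101) = 7.129 servings → $4.63.
milk only: max(1628/381, 720/271) = 4.273 servings → $1.92.
edamame only: max(1628/597, 720/108) = 6.667 servings → $8.67.
almonds + milk with both tight: 5.218 servings and 0.7121 servings → $3.71.
almonds + edamame with both targets exact would need a negative amount; discard.
milk + edamame with both tight: 2.106 servings and 1.383 servings → $2.75.
Cheapest feasible corner: $1.92.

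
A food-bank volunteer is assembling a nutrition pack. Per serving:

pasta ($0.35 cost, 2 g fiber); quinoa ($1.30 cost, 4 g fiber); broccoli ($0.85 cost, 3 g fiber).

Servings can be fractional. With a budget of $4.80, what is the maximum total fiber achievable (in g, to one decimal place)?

27.4 g

Fiber per dollar: pasta 5.714, broccoli 3.529, quinoa 3.077.
With no serving limits, spend the whole cost allowance on pasta: $4.80 / $0.35 × 2 g = 27.4 g.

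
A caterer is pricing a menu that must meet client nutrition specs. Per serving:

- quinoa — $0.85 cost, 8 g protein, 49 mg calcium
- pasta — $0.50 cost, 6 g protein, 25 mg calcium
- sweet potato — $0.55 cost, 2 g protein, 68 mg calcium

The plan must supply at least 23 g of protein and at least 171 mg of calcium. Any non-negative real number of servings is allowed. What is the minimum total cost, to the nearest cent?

$2.40

Check every corner: each single food scaled to meet both minima, and each pair solved so both constraints bind.
quinoa only: max(23/8, 171/49) = 3.49 servings → $2.97.
pasta only: max(23/6, 171/25) = 6.84 servings → $3.42.
sweet potato only: max(23/2, 171/68) = 11.5 servings → $6.33.
quinoa + pasta with both targets exact would need a negative amount; discard.
quinoa + sweet potato with both tight: 2.74 servings and 0.5404 servings → $2.63.
pasta + sweet potato with both tight: 3.413 servings and 1.26 servings → $2.40.
Cheapest feasible corner: $2.40.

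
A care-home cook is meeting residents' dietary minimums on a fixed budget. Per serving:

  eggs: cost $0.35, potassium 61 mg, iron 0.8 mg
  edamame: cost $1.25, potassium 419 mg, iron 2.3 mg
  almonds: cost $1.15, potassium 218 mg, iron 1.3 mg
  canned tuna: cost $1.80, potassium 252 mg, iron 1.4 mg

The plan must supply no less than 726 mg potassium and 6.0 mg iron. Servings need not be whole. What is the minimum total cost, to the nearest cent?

$2.89

Check every corner: each single food scaled to meet both minima, and each pair solved so both constraints bind.
eggs only: max(726/61, 6.0/0.8) = 11.9 servings → $4.17.
edamame only: max(726/419, 6.0/2.3) = 2.609 servings → $3.26.
almonds only: max(726/218, 6.0/1.3) = 4.615 servings → $5.31.
canned tuna only: max(726/252, 6.0/1.4) = 4.286 servings → $7.71.
eggs + edamame with both tight: 4.331 servings and 1.102 servings → $2.89.
eggs + almonds with both tight: 3.83 servings and 2.259 servings → $3.94.
eggs + canned tuna with both tight: 4.265 servings and 1.849 servings → $4.82.
edamame + almonds: intersection lies outside the first quadrant.
edamame + canned tuna: intersection lies outside the first quadrant.
almonds + canned tuna with both targets exact would need a negative amount; discard.
So the least-cost plan costs $2.89.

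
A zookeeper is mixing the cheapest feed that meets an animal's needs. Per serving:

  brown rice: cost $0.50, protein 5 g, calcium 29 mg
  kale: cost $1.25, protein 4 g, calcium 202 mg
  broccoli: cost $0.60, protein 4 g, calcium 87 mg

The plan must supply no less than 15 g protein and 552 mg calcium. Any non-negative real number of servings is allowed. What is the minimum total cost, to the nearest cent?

The cheapest plan sits at a corner of the feasible region — with two constraints it uses at most two foods.
brown rice only: max(15/5, 552/29) = 19.03 servings → $9.52.
kale only: max(15/4, 552/202) = 3.75 servings → $4.69.
broccoli only: max(15/4, 552/87) = 6.345 servings → $3.81.
brown rice + kale with both tight: 0.9195 servings and 2.601 servings → $3.71.
brown rice + broccoli: intersection lies outside the first quadrant.
kale + broccoli with both tight: 1.963 servings and 1.787 servings → $3.53.
The minimum over all feasible corners is $3.53.

$3.53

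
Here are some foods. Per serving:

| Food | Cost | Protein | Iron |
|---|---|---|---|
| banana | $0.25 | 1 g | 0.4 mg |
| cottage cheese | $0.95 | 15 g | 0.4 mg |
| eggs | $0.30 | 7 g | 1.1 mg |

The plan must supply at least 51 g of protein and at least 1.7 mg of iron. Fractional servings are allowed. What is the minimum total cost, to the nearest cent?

For a min-cost LP with two ≥-constraints, a basic feasible solution has at most two positive variables.
banana only: max(51/1, 1.7/0.4) = 51 servings → $12.75.
cottage cheese only: max(51/15, 1.7/0.4) = 4.25 servings → $4.04.
eggs only: max(51/7, 1.7/1.1) = 7.286 servings → $2.19.
banana + cottage cheese with both tight: 0.9107 servings and 3.339 servings → $3.40.
banana + eggs with both targets exact would need a negative amount; discard.
cottage cheese + eggs with both tight: 3.226 servings and 0.3723 servings → $3.18.
Cheapest feasible corner: $2.19.

$2.19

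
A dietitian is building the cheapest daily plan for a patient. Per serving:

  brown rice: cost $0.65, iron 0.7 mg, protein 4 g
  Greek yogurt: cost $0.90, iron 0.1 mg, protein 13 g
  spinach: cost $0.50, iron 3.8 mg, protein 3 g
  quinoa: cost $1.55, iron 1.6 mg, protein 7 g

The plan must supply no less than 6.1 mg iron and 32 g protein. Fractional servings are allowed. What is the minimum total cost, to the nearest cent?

For a min-cost LP with two ≥-constraints, a basic feasible solution has at most two positive variables.
brown rice only: max(6.1/0.7, 32/4) = 8.714 servings → $5.66.
Greek yogurt only: max(6.1/0.1, 32/13) = 61 servings → $54.90.
spinach only: max(6.1/3.8, 32/3) = 10.67 servings → $5.33.
quinoa only: max(6.1/1.6, 32/7) = 4.571 servings → $7.09.
brown rice + Greek yogurt with both targets exact would need a negative amount; discard.
brown rice + spinach with both tight: 7.885 servings and 0.1527 servings → $5.20.
brown rice + quinoa with both tight: 5.667 servings and 1.333 servings → $5.75.
Greek yogurt + spinach with both tight: 2.104 servings and 1.55 servings → $2.67.
Greek yogurt + quinoa with both tight: 0.4229 servings and 3.786 servings → $6.25.
spinach + quinoa: the both-tight solution has a negative serving — not a feasible corner.
Cheapest feasible corner: $2.67.

$2.67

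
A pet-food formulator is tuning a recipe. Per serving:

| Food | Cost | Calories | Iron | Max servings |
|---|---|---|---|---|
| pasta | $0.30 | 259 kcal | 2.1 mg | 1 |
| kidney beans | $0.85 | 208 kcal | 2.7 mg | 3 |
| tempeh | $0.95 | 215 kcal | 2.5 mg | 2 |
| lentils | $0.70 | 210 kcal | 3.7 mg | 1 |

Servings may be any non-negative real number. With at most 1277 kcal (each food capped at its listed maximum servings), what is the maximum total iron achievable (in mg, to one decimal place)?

16.9 mg

Iron per kcal: lentils 0.01762, kidney beans 0.01298, tempeh 0.01163, pasta 0.008108.
Take 1 serving of lentils: uses 210 kcal, +3.7 mg iron (running total 3.7 mg).
Take 3 servings of kidney beans: uses 624 kcal, +8.1 mg iron (running total 11.8 mg).
Take 2 servings of tempeh: uses 430 kcal, +5.0 mg iron (running total 16.8 mg).
Take 0.05019 servings of pasta: uses 13 kcal, +0.1 mg iron (running total 16.9 mg).
Filling greedily by iron-per-kcal is optimal for one linear limit, giving 16.9 mg.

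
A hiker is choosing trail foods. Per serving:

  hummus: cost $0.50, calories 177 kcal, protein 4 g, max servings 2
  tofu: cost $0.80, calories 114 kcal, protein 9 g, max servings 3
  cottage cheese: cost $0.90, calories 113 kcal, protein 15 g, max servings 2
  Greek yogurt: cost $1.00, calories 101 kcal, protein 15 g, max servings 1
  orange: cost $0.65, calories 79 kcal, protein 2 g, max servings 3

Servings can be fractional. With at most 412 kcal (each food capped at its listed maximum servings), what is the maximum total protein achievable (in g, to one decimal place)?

Protein per kcal: Greek yogurt 0.1485, cottage cheese 0.1327, tofu 0.07895, orange 0.02532, hummus 0.0226.
Take 1 serving of Greek yogurt: uses 101 kcal, +15.0 g protein (running total 15.0 g).
Take 2 servings of cottage cheese: uses 226 kcal, +30.0 g protein (running total 45.0 g).
Take 0.7456 servings of tofu: uses 85 kcal, +6.7 g protein (running total 51.7 g).
Filling greedily by protein-per-kcal is optimal for one linear limit, giving 51.7 g.

51.7 g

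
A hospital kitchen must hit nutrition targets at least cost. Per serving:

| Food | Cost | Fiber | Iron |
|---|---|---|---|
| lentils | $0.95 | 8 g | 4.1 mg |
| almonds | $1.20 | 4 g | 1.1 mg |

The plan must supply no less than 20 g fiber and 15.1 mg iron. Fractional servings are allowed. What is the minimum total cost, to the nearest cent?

$3.50

Minimising a linear cost over {fiber ≥ 20, iron ≥ 15.1, servings ≥ 0} — the optimum is at a vertex, using one or two foods.
lentils only: max(20/8, 15.1/4.1) = 3.683 servings → $3.50.
almonds only: max(20/4, 15.1/1.1) = 13.73 servings → $16.47.
lentils + almonds: intersection lies outside the first quadrant.
So the least-cost plan costs $3.50.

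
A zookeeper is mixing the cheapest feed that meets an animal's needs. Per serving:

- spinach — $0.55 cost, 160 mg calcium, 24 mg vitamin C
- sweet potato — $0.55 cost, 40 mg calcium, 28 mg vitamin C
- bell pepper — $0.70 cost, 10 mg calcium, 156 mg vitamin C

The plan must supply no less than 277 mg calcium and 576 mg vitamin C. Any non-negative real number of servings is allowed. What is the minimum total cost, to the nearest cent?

Minimising a linear cost over {calcium ≥ 277, vitamin C ≥ 576, servings ≥ 0} — the optimum is at a vertex, using one or two foods.
spinach only: max(277/160, 576/24) = 24 servings → $13.20.
sweet potato only: max(277/40, 576/28) = 20.57 servings → $11.31.
bell pepper only: max(277/10, 576/156) = 27.7 servings → $19.39.
spinach + sweet potato: intersection lies outside the first quadrant.
spinach + bell pepper with both tight: 1.515 servings and 3.459 servings → $3.25.
sweet potato + bell pepper with both tight: 6.284 servings and 2.564 servings → $5.25.
The minimum over all feasible corners is $3.25.

$3.25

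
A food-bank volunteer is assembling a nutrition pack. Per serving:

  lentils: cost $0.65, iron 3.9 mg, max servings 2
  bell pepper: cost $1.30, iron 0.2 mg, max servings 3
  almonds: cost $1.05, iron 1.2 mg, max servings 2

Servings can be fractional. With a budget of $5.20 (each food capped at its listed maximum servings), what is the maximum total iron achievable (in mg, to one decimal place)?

Iron per dollar: lentils 6, almonds 1.143, bell pepper 0.1538.
Take 2 servings of lentils: spends $1.30, +7.8 mg iron (running total 7.8 mg).
Take 2 servings of almonds: spends $2.10, +2.4 mg iron (running total 10.2 mg).
Take 1.385 servings of bell pepper: spends $1.80, +0.3 mg iron (running total 10.5 mg).
Filling greedily by iron-per-dollar is optimal for one linear limit, giving 10.5 mg.

10.5 mg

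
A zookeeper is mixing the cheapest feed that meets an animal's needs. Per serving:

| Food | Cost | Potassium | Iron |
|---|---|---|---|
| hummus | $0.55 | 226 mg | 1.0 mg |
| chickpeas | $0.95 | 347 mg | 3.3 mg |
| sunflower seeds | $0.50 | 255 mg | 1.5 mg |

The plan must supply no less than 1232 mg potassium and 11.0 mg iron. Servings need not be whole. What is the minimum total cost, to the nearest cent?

$3.22

The cheapest plan sits at a corner of the feasible region — with two constraints it uses at most two foods.
hummus only: max(1232/226, 11.0/1.0) = 11 servings → $6.05.
chickpeas only: max(1232/347, 11.0/3.3) = 3.55 servings → $3.37.
sunflower seeds only: max(1232/255, 11.0/1.5) = 7.333 servings → $3.67.
hummus + chickpeas with both tight: 0.6234 servings and 3.144 servings → $3.33.
hummus + sunflower seeds: intersection lies outside the first quadrant.
chickpeas + sunflower seeds with both tight: 2.981 servings and 0.7745 servings → $3.22.
Cheapest feasible corner: $3.22.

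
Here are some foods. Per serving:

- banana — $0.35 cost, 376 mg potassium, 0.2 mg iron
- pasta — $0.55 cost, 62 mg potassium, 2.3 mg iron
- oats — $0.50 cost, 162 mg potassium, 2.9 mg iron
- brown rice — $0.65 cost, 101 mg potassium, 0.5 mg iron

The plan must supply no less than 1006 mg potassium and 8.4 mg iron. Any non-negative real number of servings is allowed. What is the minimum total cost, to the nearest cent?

A basic optimal solution has at most two foods positive. Try each food alone and each pair with both targets met exactly.
banana only: max(1006/376, 8.4/0.2) = 42 servings → $14.70.
pasta only: max(1006/62, 8.4/2.3) = 16.23 servings → $8.92.
oats only: max(1006/162, 8.4/2.9) = 6.21 servings → $3.10.
brown rice only: max(1006/101, 8.4/0.5) = 16.8 servings → $10.92.
banana + pasta with both tight: 2.103 servings and 3.469 servings → $2.64.
banana + oats with both tight: 1.471 servings and 2.795 servings → $1.91.
banana + brown rice: the both-tight solution has a negative serving — not a feasible corner.
pasta + oats with both targets exact would need a negative amount; discard.
pasta + brown rice with both tight: 1.716 servings and 8.907 servings → $6.73.
oats + brown rice with both tight: 1.63 servings and 7.346 servings → $5.59.
Cheapest feasible corner: $1.91.

$1.91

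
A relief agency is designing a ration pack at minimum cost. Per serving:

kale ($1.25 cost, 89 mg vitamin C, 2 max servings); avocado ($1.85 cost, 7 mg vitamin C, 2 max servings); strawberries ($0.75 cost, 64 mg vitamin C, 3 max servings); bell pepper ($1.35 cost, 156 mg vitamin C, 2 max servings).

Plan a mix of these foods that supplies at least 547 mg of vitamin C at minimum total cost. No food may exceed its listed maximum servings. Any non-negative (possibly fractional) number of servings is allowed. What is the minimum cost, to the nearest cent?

$5.55

Cost per mg of vitamin C: bell pepper $0.0087, strawberries $0.0117, kale $0.0140, avocado $0.2643.
Take 2 servings of bell pepper: +312.0 mg vitamin C for $2.70 (total $2.70, still need 235.0 mg).
Take 3 servings of strawberries: +192.0 mg vitamin C for $2.25 (total $4.95, still need 43.0 mg).
Take 0.4831 servings of kale: +43.0 mg vitamin C for $0.60 (total $5.55, still need 0.0 mg).
Greedy by cheapest-per-mg is optimal for a single linear constraint, so the minimum cost is $5.55.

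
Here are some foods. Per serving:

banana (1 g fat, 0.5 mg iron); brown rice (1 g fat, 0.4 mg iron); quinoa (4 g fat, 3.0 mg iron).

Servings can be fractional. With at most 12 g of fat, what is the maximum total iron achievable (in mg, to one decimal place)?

Iron per g fat: quinoa 0.75, banana 0.5, brown rice 0.4.
With no serving limits, spend the whole fat allowance on quinoa: 12 g / 4 g × 3.0 mg = 9.0 mg.

9.0 mg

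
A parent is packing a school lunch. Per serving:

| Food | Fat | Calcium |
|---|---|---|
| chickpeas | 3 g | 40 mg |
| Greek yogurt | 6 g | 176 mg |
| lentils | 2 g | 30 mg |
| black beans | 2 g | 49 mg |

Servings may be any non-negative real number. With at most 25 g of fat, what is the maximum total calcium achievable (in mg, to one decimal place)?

733.3 mg

Calcium per g fat: Greek yogurt 29.33, black beans 24.5, lentils 15, chickpeas 13.33.
With no serving limits, spend the whole fat allowance on Greek yogurt: 25 g / 6 g × 176 mg = 733.3 mg.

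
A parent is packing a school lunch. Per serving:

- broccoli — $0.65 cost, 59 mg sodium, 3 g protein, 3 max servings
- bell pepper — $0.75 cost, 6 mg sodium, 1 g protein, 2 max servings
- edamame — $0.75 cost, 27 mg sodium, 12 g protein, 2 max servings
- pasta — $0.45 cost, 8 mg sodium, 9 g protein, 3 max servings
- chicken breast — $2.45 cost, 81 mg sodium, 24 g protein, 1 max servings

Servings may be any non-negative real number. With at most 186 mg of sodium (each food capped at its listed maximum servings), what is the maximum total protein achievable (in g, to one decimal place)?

Protein per mg sodium: pasta 1.125, edamame 0.4444, chicken breast 0.2963, bell pepper 0.1667, broccoli 0.05085.
Take 3 servings of pasta: uses 24 mg sodium, +27.0 g protein (running total 27.0 g).
Take 2 servings of edamame: uses 54 mg sodium, +24.0 g protein (running total 51.0 g).
Take 1 serving of chicken breast: uses 81 mg sodium, +24.0 g protein (running total 75.0 g).
Take 2 servings of bell pepper: uses 12 mg sodium, +2.0 g protein (running total 77.0 g).
Take 0.2542 servings of broccoli: uses 15 mg sodium, +0.8 g protein (running total 77.8 g).
Filling greedily by protein-per-mg sodium is optimal for one linear limit, giving 77.8 g.

77.8 g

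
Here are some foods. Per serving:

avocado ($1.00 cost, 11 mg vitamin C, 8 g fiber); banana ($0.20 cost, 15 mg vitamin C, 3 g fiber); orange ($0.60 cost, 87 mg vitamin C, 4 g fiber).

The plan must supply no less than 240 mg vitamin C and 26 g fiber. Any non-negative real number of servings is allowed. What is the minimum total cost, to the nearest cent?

$2.28

This is a tiny linear program; its minimum lies at a vertex of the feasible set. List the vertices and price them.
avocado only: max(240/11, 26/8) = 21.82 servings → $21.82.
banana only: max(240/15, 26/3) = 16 servings → $3.20.
orange only: max(240/87, 26/4) = 6.5 servings → $3.90.
avocado + banana: intersection lies outside the first quadrant.
avocado + orange with both tight: 1.997 servings and 2.506 servings → $3.50.
banana + orange with both tight: 6.478 servings and 1.642 servings → $2.28.
The minimum over all feasible corners is $2.28.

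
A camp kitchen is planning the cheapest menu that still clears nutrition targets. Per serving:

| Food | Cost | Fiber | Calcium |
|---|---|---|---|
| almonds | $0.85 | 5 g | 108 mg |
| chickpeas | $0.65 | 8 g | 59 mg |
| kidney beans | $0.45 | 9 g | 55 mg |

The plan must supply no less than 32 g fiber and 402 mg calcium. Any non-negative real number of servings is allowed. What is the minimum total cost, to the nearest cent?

Compare the cost at each extreme point of the feasible region.
almonds only: max(32/5, 402/108) = 6.4 servings → $5.44.
chickpeas only: max(32/8, 402/59) = 6.814 servings → $4.43.
kidney beans only: max(32/9, 402/55) = 7.309 servings → $3.29.
almonds + chickpeas with both tight: 2.334 servings and 2.541 servings → $3.64.
almonds + kidney beans with both tight: 2.666 servings and 2.075 servings → $3.20.
chickpeas + kidney beans: intersection lies outside the first quadrant.
So the least-cost plan costs $3.20.

$3.20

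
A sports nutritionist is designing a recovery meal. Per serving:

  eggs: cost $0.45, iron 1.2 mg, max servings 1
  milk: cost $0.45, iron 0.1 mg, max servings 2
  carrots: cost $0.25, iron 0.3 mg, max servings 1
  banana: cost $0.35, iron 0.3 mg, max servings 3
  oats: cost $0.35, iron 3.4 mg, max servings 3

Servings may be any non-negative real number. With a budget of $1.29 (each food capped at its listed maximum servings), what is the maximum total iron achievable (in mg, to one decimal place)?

10.8 mg

Iron per dollar: oats 9.714, eggs 2.667, carrots 1.2, banana 0.8571, milk 0.2222.
Take 3 servings of oats: spends $1.05, +10.2 mg iron (running total 10.2 mg).
Take 0.5333 servings of eggs: spends $0.24, +0.6 mg iron (running total 10.8 mg).
Greedy by best ratio exhausts the cost allowance optimally: 10.8 mg.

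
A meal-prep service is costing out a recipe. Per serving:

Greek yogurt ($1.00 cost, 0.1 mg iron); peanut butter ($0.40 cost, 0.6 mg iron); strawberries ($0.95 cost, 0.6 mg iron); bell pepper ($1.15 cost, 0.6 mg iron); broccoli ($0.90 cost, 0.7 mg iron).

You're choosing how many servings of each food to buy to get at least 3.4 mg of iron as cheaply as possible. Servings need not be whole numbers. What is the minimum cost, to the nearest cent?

$2.27

Cost per mg of iron: peanut butter $0.6667, broccoli $1.2857, strawberries $1.5833, bell pepper $1.9167, Greek yogurt $10.0000.
With no serving limits, use only peanut butter: 3.4 mg / 0.6 mg = 5.667 servings × $0.40 = $2.27.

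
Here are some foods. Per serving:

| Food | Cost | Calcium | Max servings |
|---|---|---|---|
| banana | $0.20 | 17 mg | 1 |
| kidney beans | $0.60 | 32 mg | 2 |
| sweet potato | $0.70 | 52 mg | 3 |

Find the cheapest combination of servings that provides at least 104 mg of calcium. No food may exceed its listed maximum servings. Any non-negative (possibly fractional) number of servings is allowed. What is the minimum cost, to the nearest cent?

Cost per mg of calcium: banana $0.0118, sweet potato $0.0135, kidney beans $0.0187.
Take 1 serving of banana: +17.0 mg calcium for $0.20 (total $0.20, still need 87.0 mg).
Take 1.673 servings of sweet potato: +87.0 mg calcium for $1.17 (total $1.37, still need 0.0 mg).
Filling from the cheapest source first is optimal under one linear minimum: $1.37.

$1.37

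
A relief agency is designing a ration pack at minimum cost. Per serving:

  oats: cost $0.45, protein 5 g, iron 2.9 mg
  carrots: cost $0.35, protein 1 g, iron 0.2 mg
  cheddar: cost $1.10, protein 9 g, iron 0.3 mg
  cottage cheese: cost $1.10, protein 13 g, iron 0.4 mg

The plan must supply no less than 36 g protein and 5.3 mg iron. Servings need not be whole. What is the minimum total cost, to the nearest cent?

$3.09

With two linear requirements the optimum uses one or two foods; enumerate the corners.
oats only: max(36/5, 5.3/2.9) = 7.2 servings → $3.24.
carrots only: max(36/1, 5.3/0.2) = 36 servings → $12.60.
cheddar only: max(36/9, 5.3/0.3) = 17.67 servings → $19.43.
cottage cheese only: max(36/13, 5.3/0.4) = 13.25 servings → $14.57.
oats + carrots with both targets exact would need a negative amount; discard.
oats + cheddar with both tight: 1.5 servings and 3.167 servings → $4.16.
oats + cottage cheese with both tight: 1.527 servings and 2.182 servings → $3.09.
carrots + cheddar with both tight: 24.6 servings and 1.267 servings → $10.00.
carrots + cottage cheese with both tight: 24.77 servings and 0.8636 servings → $9.62.
cheddar + cottage cheese: the both-tight solution has a negative serving — not a feasible corner.
The minimum over all feasible corners is $3.09.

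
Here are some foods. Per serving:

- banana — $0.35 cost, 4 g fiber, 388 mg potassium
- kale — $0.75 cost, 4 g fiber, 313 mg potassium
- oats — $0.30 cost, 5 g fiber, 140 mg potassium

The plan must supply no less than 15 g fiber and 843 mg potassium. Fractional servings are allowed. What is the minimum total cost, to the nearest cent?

$1.07

banana only: max(15/4, 843/388) = 3.75 servings → $1.31.
kale only: max(15/4, 843/313) = 3.75 servings → $2.81.
oats only: max(15/5, 843/140) = 6.021 servings → $1.81.
banana + kale: the both-tight solution has a negative serving — not a feasible corner.
banana + oats with both tight: 1.533 servings and 1.774 servings → $1.07.
kale + oats with both tight: 2.104 servings and 1.316 servings → $1.97.
Cheapest feasible corner: $1.07.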